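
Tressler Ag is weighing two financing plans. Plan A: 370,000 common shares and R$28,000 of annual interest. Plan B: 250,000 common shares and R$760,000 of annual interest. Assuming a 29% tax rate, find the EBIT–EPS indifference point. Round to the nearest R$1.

At indifference, (EBIT − 28,000)(1 − t)/370,000 = (EBIT − 760,000)(1 − t)/250,000.
The (1 − t) factor cancels: (EBIT − 28,000) × 250,000 = (EBIT − 760,000) × 370,000.
EBIT × (370,000 − 250,000) = 760,000 × 370,000 − 28,000 × 250,000 = 274,200,000,000, so EBIT = 274,200,000,000 ÷ 120,000 = 2,285,000.00.

R$2,285,000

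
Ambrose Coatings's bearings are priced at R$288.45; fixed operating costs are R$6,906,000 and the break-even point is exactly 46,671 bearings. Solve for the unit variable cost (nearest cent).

R$140.48

Contribution per unit must be FC / Q = R$6,906,000 / 46,671 = R$147.9720.
Variable cost per unit = R$288.45 − R$147.9720 = R$140.48.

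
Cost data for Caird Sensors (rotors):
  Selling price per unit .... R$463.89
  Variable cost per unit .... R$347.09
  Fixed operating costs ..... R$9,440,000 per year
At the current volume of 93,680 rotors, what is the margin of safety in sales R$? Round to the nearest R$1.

R$5,964,736

Each unit contributes R$463.89 − R$347.09 = R$116.80. Break-even units = R$9,440,000 ÷ R$116.80 = 80,821.92; break-even revenue = 80,821.92 × R$463.89 = R$37,492,479.45.
Current sales = 93,680 × R$463.89 = R$43,457,215.20.
Margin of safety = R$43,457,215.20 − R$37,492,479.45 = R$5,964,736.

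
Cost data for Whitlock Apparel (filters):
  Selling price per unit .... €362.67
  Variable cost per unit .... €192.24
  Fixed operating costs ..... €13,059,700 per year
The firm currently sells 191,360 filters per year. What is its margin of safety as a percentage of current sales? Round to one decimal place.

Contribution margin per unit = €362.67 − €192.24 = €170.43. Break-even units = €13,059,700 ÷ €170.43 = 76,627.94; break-even revenue = 76,627.94 × €362.67 = €27,790,655.40.
Actual sales revenue = 191,360 × €362.67 = €69,400,531.20.
Margin of safety = (€69,400,531.20 − €27,790,655.40) ÷ €69,400,531.20 = 60.0%.

60.0%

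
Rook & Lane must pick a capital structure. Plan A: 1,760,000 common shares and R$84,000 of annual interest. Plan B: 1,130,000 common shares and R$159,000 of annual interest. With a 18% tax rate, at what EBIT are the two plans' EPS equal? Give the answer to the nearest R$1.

At indifference, (EBIT − 84,000)(1 − t)/1,760,000 = (EBIT − 159,000)(1 − t)/1,130,000.
Cancelling (1 − t) and cross-multiplying: 1,130,000·(EBIT − 84,000) = 1,760,000·(EBIT − 159,000).
EBIT × (1,760,000 − 1,130,000) = 159,000 × 1,760,000 − 84,000 × 1,130,000 = 184,920,000,000, so EBIT = 184,920,000,000 ÷ 630,000 = 293,523.81.

R$293,524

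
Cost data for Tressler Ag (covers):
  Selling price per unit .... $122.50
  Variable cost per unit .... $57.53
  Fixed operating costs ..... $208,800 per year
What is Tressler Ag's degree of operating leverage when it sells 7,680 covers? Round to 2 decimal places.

1.72

Total contribution margin = 7,680 × $64.97 = $498,969.60.
Operating income = contribution − fixed costs = $498,969.60 − $208,800 = $290,169.60.
DOL = contribution ÷ EBIT = $498,969.60 ÷ $290,169.60 = 1.7196.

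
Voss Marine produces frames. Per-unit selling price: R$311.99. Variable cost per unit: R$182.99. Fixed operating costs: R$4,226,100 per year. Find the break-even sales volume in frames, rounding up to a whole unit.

32,761 frames

Contribution margin per unit = R$311.99 − R$182.99 = R$129.00.
Break-even volume = fixed costs ÷ CM per unit = R$4,226,100 ÷ R$129.00 = 32,760.47, so 32,761 frames.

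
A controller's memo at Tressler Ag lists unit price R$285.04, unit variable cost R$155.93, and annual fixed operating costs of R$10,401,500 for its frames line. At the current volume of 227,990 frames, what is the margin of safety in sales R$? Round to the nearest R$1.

Contribution margin per unit = R$285.04 − R$155.93 = R$129.11. Break-even units = R$10,401,500 ÷ R$129.11 = 80,563.09; break-even revenue = 80,563.09 × R$285.04 = R$22,963,701.96.
Current sales = 227,990 × R$285.04 = R$64,986,269.60.
Margin of safety = R$64,986,269.60 − R$22,963,701.96 = R$42,022,568.

R$42,022,568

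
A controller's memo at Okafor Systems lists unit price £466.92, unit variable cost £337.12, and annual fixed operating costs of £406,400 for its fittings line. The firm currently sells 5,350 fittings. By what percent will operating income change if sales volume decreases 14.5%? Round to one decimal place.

-35.0%

Total contribution margin = 5,350 × £129.80 = £694,430.00.
Operating income = contribution − fixed costs = £694,430.00 − £406,400 = £288,030.00.
Degree of operating leverage = £694,430.00 / £288,030.00 = 2.4110.
So EBIT moves 2.4110 × (-14.5%) = -35.0%.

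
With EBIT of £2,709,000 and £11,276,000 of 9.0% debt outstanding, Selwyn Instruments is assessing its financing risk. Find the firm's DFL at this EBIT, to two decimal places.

1.60

Annual interest charges come to £1,014,840.00.
Degree of financial leverage = EBIT / (EBIT − interest) = £2,709,000 / £1,694,160.00 = 1.5990.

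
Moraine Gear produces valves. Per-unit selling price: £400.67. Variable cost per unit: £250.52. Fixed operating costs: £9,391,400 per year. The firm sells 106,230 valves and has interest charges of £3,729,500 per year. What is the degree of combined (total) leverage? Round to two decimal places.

5.64

Contribution at this volume is 106,230 × £150.15 = £15,950,434.50.
Operating income = contribution − fixed costs = £15,950,434.50 − £9,391,400 = £6,559,034.50. Interest = £3,729,500.00, so EBIT − I = £2,829,534.50.
DCL = contribution ÷ (EBIT − I) = £15,950,434.50 ÷ £2,829,534.50 = 5.6371.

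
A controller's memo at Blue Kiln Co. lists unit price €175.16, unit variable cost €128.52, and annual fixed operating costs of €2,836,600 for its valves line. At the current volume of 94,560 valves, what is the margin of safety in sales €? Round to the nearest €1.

Unit CM = price − variable cost = €175.16 − €128.52 = €46.64. Break-even units = €2,836,600 ÷ €46.64 = 60,819.04; break-even revenue = 60,819.04 × €175.16 = €10,653,062.95.
Current sales = 94,560 × €175.16 = €16,563,129.60.
Margin of safety = €16,563,129.60 − €10,653,062.95 = €5,910,067.

€5,910,067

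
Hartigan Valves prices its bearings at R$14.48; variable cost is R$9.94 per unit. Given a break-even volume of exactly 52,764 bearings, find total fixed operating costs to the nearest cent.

Each unit contributes R$14.48 − R$9.94 = R$4.54.
Since BE = FC / CM, FC = 52,764 × R$4.54 = R$239,548.56.

R$239,548.56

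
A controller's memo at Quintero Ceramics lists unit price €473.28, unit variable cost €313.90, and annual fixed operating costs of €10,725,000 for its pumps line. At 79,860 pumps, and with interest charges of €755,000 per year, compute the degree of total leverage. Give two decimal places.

10.20

Contribution at this volume is 79,860 × €159.38 = €12,728,086.80.
Operating income = contribution − fixed costs = €12,728,086.80 − €10,725,000 = €2,003,086.80. Interest = €755,000.00, so EBIT − I = €1,248,086.80.
Degree of total leverage = total CM / (EBIT − interest) = €12,728,086.80 / €1,248,086.80 = 10.1981.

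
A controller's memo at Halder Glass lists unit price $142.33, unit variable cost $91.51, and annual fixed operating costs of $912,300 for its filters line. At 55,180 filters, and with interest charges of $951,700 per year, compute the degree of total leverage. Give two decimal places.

2.98

Contribution at this volume is 55,180 × $50.82 = $2,804,247.60.
Subtracting fixed costs: EBIT = $2,804,247.60 − $912,300 = $1,891,947.60. Interest = $951,700.00, so EBIT − I = $940,247.60.
Degree of total leverage = total CM / (EBIT − interest) = $2,804,247.60 / $940,247.60 = 2.9825.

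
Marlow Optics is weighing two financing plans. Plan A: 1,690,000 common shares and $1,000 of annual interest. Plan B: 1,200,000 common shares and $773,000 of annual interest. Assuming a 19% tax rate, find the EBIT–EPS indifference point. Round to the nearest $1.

$2,663,612

At indifference, (EBIT − 1,000)(1 − t)/1,690,000 = (EBIT − 773,000)(1 − t)/1,200,000.
Cancelling (1 − t) and cross-multiplying: 1,200,000·(EBIT − 1,000) = 1,690,000·(EBIT − 773,000).
Solving, EBIT = (773,000·1,690,000 − 1,000·1,200,000) / (1,690,000 − 1,200,000) = 1,305,170,000,000 / 490,000 = 2,663,612.24.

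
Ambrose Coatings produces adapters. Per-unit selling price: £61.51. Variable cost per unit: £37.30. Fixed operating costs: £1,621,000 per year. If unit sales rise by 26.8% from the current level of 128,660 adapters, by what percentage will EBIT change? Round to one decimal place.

At 128,660 units, contribution = 128,660 × £24.21 = £3,114,858.60.
EBIT = £3,114,858.60 − £1,621,000 = £1,493,858.60.
So DOL = total CM / EBIT = £3,114,858.60 / £1,493,858.60 = 2.0851.
%ΔEBIT = DOL × %ΔSales = 2.0851 × +26.8% = +55.9%.

+55.9%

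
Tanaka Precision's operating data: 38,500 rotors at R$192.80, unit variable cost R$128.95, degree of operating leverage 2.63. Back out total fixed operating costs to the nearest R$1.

R$1,523,539

At 38,500 units, contribution = 38,500 × R$63.85 = R$2,458,225.00.
Since DOL = CM ÷ EBIT, EBIT = R$2,458,225.00 ÷ 2.63 = R$934,686.31.
Fixed costs = CM − EBIT = R$2,458,225.00 − R$934,686.31 = R$1,523,539.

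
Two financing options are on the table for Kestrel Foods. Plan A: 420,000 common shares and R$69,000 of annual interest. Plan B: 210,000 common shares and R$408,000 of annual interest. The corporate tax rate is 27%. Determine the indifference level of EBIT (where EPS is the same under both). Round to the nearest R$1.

R$747,000

Set EPS_A = EPS_B: (EBIT − R$69,000)(1 − 0.27) ÷ 420,000 = (EBIT − R$408,000)(1 − 0.27) ÷ 210,000.
Cancelling (1 − t) and cross-multiplying: 210,000·(EBIT − 69,000) = 420,000·(EBIT − 408,000).
EBIT × (420,000 − 210,000) = 408,000 × 420,000 − 69,000 × 210,000 = 156,870,000,000, so EBIT = 156,870,000,000 ÷ 210,000 = 747,000.00.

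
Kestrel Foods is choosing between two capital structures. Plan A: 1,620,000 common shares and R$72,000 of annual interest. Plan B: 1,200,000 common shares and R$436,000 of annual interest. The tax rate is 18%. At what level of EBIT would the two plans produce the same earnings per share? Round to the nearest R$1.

R$1,476,000

Set EPS_A = EPS_B: (EBIT − R$72,000)(1 − 0.18) ÷ 1,620,000 = (EBIT − R$436,000)(1 − 0.18) ÷ 1,200,000.
Cancelling (1 − t) and cross-multiplying: 1,200,000·(EBIT − 72,000) = 1,620,000·(EBIT − 436,000).
Solving, EBIT = (436,000·1,620,000 − 72,000·1,200,000) / (1,620,000 − 1,200,000) = 619,920,000,000 / 420,000 = 1,476,000.00.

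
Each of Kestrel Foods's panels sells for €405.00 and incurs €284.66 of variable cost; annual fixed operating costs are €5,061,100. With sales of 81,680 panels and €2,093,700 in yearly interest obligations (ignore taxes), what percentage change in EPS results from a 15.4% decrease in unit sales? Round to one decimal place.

-56.6%

At 81,680 units, contribution = 81,680 × €120.34 = €9,829,371.20.
Subtracting fixed costs: EBIT = €9,829,371.20 − €5,061,100 = €4,768,271.20.
Interest = €2,093,700.00, so EBIT − I = €2,674,571.20.
Degree of combined leverage = contribution ÷ (EBIT − I) = €9,829,371.20 ÷ €2,674,571.20 = 3.6751.
%ΔEPS = DCL × %ΔSales = 3.6751 × -15.4% = -56.6%.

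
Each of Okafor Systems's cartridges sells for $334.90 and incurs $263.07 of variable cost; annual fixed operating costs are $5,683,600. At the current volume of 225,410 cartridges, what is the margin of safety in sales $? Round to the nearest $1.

$48,990,608

Contribution margin per unit = $334.90 − $263.07 = $71.83. Break-even units = $5,683,600 ÷ $71.83 = 79,125.71; break-even revenue = 79,125.71 × $334.90 = $26,499,201.45.
Current sales = 225,410 × $334.90 = $75,489,809.00.
Margin of safety = $75,489,809.00 − $26,499,201.45 = $48,990,608.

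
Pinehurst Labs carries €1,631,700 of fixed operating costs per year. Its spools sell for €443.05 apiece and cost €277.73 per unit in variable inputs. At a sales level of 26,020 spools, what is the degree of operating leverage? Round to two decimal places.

1.61

At 26,020 units, contribution = 26,020 × €165.32 = €4,301,626.40.
Subtracting fixed costs: EBIT = €4,301,626.40 − €1,631,700 = €2,669,926.40.
So DOL = total CM / EBIT = €4,301,626.40 / €2,669,926.40 = 1.6111.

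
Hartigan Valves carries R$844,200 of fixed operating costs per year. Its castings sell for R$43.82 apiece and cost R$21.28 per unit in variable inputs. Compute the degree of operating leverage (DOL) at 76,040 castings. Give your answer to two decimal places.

Contribution at this volume is 76,040 × R$22.54 = R$1,713,941.60.
Subtracting fixed costs: EBIT = R$1,713,941.60 − R$844,200 = R$869,741.60.
Degree of operating leverage = R$1,713,941.60 / R$869,741.60 = 1.9706.

1.97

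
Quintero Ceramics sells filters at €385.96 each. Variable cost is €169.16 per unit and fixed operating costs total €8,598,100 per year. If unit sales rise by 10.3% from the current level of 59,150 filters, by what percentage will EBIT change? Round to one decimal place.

Total contribution margin = 59,150 × €216.80 = €12,823,720.00.
EBIT = €12,823,720.00 − €8,598,100 = €4,225,620.00.
Degree of operating leverage = €12,823,720.00 / €4,225,620.00 = 3.0348.
Operating income changes by 3.0348 × +10.3% = +31.3%.

+31.3%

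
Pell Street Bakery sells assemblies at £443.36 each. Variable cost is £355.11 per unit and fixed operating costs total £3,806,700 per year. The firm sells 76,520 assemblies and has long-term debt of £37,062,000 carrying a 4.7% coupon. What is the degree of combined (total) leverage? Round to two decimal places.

At 76,520 units, contribution = 76,520 × £88.25 = £6,752,890.00.
EBIT = £6,752,890.00 − £3,806,700 = £2,946,190.00. Interest = £1,741,914.00, so EBIT − I = £1,204,276.00.
DCL = contribution ÷ (EBIT − I) = £6,752,890.00 ÷ £1,204,276.00 = 5.6074.

5.61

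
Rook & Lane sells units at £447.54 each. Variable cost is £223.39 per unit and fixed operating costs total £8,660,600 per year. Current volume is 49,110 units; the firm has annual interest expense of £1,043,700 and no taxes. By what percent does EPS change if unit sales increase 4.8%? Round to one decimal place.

+40.5%

At 49,110 units, contribution = 49,110 × £224.15 = £11,008,006.50.
Subtracting fixed costs: EBIT = £11,008,006.50 − £8,660,600 = £2,347,406.50.
After interest of £1,043,700.00, pre-tax earnings = £1,303,706.50.
Degree of combined leverage = contribution ÷ (EBIT − I) = £11,008,006.50 ÷ £1,303,706.50 = 8.4436.
EPS therefore changes by 8.4436 × (+4.8%) = +40.5%.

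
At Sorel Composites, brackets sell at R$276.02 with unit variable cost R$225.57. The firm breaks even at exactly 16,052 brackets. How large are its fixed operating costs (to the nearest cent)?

R$809,823.40

Each unit contributes R$276.02 − R$225.57 = R$50.45.
Fixed costs = break-even units × CM = 16,052 × R$50.45 = R$809,823.40.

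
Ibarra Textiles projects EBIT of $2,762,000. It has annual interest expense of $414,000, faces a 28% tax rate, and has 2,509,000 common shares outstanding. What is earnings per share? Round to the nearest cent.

$0.67

Interest = $414,000.00, so EBT = $2,762,000 − $414,000.00 = $2,348,000.00.
After tax at 28%: net income = $2,348,000.00 × 0.72 = $1,690,560.00.
EPS = $1,690,560.00 ÷ 2,509,000 = $0.67.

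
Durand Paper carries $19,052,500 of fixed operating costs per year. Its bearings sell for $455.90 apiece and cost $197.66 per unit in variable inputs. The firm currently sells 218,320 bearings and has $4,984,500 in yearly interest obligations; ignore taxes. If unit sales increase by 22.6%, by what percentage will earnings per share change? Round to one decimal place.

+39.4%

Contribution at this volume is 218,320 × $258.24 = $56,378,956.80.
Operating income = contribution − fixed costs = $56,378,956.80 − $19,052,500 = $37,326,456.80.
After interest of $4,984,500.00, pre-tax earnings = $32,341,956.80.
DCL = total CM / (EBIT − I) = $56,378,956.80 / $32,341,956.80 = 1.7432.
EPS therefore changes by 1.7432 × (+22.6%) = +39.4%.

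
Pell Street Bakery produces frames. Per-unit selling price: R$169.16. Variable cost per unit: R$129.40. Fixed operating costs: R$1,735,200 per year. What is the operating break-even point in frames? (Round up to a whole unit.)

43,642 frames

Contribution margin per unit = R$169.16 − R$129.40 = R$39.76.
Break-even volume = fixed costs ÷ CM per unit = R$1,735,200 ÷ R$39.76 = 43,641.85, so 43,642 frames.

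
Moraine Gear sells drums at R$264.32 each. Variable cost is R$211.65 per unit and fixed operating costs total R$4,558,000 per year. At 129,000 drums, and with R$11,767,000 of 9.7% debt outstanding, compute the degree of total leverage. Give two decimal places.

6.20

Total contribution margin = 129,000 × R$52.67 = R$6,794,430.00.
Subtracting fixed costs: EBIT = R$6,794,430.00 − R$4,558,000 = R$2,236,430.00. Interest = R$1,141,399.00.
DOL = R$6,794,430.00 ÷ R$2,236,430.00 = 3.0381; DFL = R$2,236,430.00 ÷ R$1,095,031.00 = 2.0423.
DCL = DOL × DFL = 3.0381 × 2.0423 = 6.2047.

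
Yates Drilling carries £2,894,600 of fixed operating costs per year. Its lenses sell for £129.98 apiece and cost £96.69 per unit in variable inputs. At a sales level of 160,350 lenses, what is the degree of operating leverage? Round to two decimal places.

2.18

Total contribution margin = 160,350 × £33.29 = £5,338,051.50.
Subtracting fixed costs: EBIT = £5,338,051.50 − £2,894,600 = £2,443,451.50.
Degree of operating leverage = £5,338,051.50 / £2,443,451.50 = 2.1846.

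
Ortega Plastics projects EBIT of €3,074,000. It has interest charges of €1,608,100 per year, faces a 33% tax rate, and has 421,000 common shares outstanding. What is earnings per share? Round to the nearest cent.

€2.33

Interest = €1,608,100.00, so EBT = €3,074,000 − €1,608,100.00 = €1,465,900.00.
Net income = €1,465,900.00 × (1 − 0.33) = €982,153.00.
Per share: €982,153.00 / 421,000 shares = €2.33.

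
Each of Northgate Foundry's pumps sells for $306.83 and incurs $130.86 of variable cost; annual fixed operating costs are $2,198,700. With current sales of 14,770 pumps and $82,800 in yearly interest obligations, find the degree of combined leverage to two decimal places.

Total contribution margin = 14,770 × $175.97 = $2,599,076.90.
Subtracting fixed costs: EBIT = $2,599,076.90 − $2,198,700 = $400,376.90. Interest = $82,800.00, so EBIT − I = $317,576.90.
Degree of total leverage = total CM / (EBIT − interest) = $2,599,076.90 / $317,576.90 = 8.1841.

8.18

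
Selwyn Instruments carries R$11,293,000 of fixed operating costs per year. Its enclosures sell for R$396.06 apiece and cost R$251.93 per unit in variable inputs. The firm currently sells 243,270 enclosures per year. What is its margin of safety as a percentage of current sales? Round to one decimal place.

Unit CM = price − variable cost = R$396.06 − R$251.93 = R$144.13. Break-even units = R$11,293,000 ÷ R$144.13 = 78,352.88; break-even revenue = 78,352.88 × R$396.06 = R$31,032,440.02.
Actual sales revenue = 243,270 × R$396.06 = R$96,349,516.20.
Margin of safety = (R$96,349,516.20 − R$31,032,440.02) ÷ R$96,349,516.20 = 67.8%.

67.8%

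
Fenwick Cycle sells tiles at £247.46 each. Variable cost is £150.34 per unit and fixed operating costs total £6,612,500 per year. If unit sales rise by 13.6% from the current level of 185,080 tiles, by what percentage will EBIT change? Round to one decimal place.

+21.5%

Contribution at this volume is 185,080 × £97.12 = £17,974,969.60.
Subtracting fixed costs: EBIT = £17,974,969.60 − £6,612,500 = £11,362,469.60.
DOL = contribution ÷ EBIT = £17,974,969.60 ÷ £11,362,469.60 = 1.5820.
%ΔEBIT = DOL × %ΔSales = 1.5820 × +13.6% = +21.5%.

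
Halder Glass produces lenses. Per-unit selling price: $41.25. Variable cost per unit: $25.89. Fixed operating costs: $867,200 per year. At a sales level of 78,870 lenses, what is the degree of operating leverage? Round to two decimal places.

3.52

Total contribution margin = 78,870 × $15.36 = $1,211,443.20.
EBIT = $1,211,443.20 − $867,200 = $344,243.20.
DOL = contribution ÷ EBIT = $1,211,443.20 ÷ $344,243.20 = 3.5191.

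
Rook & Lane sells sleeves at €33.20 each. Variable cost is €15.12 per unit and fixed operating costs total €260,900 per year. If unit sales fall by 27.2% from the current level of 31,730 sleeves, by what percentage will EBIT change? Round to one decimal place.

-49.9%

At 31,730 units, contribution = 31,730 × €18.08 = €573,678.40.
Operating income = contribution − fixed costs = €573,678.40 − €260,900 = €312,778.40.
So DOL = total CM / EBIT = €573,678.40 / €312,778.40 = 1.8341.
So EBIT moves 1.8341 × (-27.2%) = -49.9%.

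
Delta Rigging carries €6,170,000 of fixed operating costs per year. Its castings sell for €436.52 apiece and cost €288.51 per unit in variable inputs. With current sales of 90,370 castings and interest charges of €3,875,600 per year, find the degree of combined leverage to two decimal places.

Contribution at this volume is 90,370 × €148.01 = €13,375,663.70.
Operating income = contribution − fixed costs = €13,375,663.70 − €6,170,000 = €7,205,663.70. Interest = €3,875,600.00, so EBIT − I = €3,330,063.70.
Degree of total leverage = total CM / (EBIT − interest) = €13,375,663.70 / €3,330,063.70 = 4.0166.

4.02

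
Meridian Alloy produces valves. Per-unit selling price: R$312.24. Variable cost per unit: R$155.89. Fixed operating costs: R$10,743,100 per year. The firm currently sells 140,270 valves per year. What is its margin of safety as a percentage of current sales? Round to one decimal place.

Contribution margin per unit = R$312.24 − R$155.89 = R$156.35. Break-even units = R$10,743,100 ÷ R$156.35 = 68,711.86; break-even revenue = 68,711.86 × R$312.24 = R$21,454,592.54.
Current sales = 140,270 × R$312.24 = R$43,797,904.80.
Margin of safety = (R$43,797,904.80 − R$21,454,592.54) ÷ R$43,797,904.80 = 51.0%.

51.0%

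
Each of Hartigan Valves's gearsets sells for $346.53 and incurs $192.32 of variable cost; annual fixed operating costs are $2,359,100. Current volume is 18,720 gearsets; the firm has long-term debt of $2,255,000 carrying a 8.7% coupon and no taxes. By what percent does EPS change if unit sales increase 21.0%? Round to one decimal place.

At 18,720 units, contribution = 18,720 × $154.21 = $2,886,811.20.
Operating income = contribution − fixed costs = $2,886,811.20 − $2,359,100 = $527,711.20.
Interest = $196,185.00, so EBIT − I = $331,526.20.
DCL = total CM / (EBIT − I) = $2,886,811.20 / $331,526.20 = 8.7076.
EPS therefore changes by 8.7076 × (+21.0%) = +182.9%.

+182.9%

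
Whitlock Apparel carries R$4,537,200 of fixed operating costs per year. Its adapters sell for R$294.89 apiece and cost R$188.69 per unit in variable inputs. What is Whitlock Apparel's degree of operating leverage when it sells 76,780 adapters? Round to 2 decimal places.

2.25

Total contribution margin = 76,780 × R$106.20 = R$8,154,036.00.
Operating income = contribution − fixed costs = R$8,154,036.00 − R$4,537,200 = R$3,616,836.00.
Degree of operating leverage = R$8,154,036.00 / R$3,616,836.00 = 2.2545.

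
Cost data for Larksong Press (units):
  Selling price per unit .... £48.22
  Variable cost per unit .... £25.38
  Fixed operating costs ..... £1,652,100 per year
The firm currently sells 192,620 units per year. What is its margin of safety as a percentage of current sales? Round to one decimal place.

62.4%

Each unit contributes £48.22 − £25.38 = £22.84. Break-even units = £1,652,100 ÷ £22.84 = 72,333.63; break-even revenue = 72,333.63 × £48.22 = £3,487,927.41.
Actual sales revenue = 192,620 × £48.22 = £9,288,136.40.
Margin of safety = (£9,288,136.40 − £3,487,927.41) ÷ £9,288,136.40 = 62.4%.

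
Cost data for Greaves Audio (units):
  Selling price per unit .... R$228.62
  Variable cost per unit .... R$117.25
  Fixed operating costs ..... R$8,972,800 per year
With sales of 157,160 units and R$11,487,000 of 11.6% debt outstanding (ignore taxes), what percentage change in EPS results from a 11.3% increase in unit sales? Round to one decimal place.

+27.5%

Total contribution margin = 157,160 × R$111.37 = R$17,502,909.20.
Operating income = contribution − fixed costs = R$17,502,909.20 − R$8,972,800 = R$8,530,109.20.
Interest = R$1,332,492.00, so EBIT − I = R$7,197,617.20.
DCL = total CM / (EBIT − I) = R$17,502,909.20 / R$7,197,617.20 = 2.4318.
EPS therefore changes by 2.4318 × (+11.3%) = +27.5%.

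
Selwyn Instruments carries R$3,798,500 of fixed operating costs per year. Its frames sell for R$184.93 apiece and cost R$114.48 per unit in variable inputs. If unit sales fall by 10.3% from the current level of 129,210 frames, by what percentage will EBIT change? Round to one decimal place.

Contribution at this volume is 129,210 × R$70.45 = R$9,102,844.50.
EBIT = R$9,102,844.50 − R$3,798,500 = R$5,304,344.50.
Degree of operating leverage = R$9,102,844.50 / R$5,304,344.50 = 1.7161.
So EBIT moves 1.7161 × (-10.3%) = -17.7%.

-17.7%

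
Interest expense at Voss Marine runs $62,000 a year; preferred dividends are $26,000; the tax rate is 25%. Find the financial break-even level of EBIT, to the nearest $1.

$96,667

Preferred dividends are paid after tax, so their pre-tax equivalent is $26,000 ÷ (1 − 0.25) = $34,666.67.
EPS = 0 when EBIT covers interest plus the pre-tax preferred burden: $62,000 + $34,666.67 = $96,666.67.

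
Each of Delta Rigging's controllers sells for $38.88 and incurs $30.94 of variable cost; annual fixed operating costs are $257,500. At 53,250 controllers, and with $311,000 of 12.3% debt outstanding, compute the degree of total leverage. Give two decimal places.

Total contribution margin = 53,250 × $7.94 = $422,805.00.
Operating income = contribution − fixed costs = $422,805.00 − $257,500 = $165,305.00. Interest = $38,253.00, so EBIT − I = $127,052.00.
Degree of total leverage = total CM / (EBIT − interest) = $422,805.00 / $127,052.00 = 3.3278.

3.33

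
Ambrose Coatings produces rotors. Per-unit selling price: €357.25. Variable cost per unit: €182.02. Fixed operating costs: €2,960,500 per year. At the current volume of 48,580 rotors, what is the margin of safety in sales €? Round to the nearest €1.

Each unit contributes €357.25 − €182.02 = €175.23. Break-even units = €2,960,500 ÷ €175.23 = 16,894.94; break-even revenue = 16,894.94 × €357.25 = €6,035,716.63.
Actual sales revenue = 48,580 × €357.25 = €17,355,205.00.
Margin of safety = €17,355,205.00 − €6,035,716.63 = €11,319,488.

€11,319,488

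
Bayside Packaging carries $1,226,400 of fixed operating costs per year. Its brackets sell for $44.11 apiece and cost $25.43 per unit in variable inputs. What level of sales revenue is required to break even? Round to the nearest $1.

CM per unit = $44.11 − $25.43 = $18.68; CM ratio = $18.68 / $44.11 = 0.4235.
Break-even revenue = fixed costs × price ÷ CM = $1,226,400 × $44.11 ÷ $18.68 = $2,895,958.

$2,895,958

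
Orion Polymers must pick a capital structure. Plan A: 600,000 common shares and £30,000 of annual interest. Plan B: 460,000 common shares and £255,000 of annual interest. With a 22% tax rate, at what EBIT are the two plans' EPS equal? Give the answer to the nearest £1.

£994,286

At indifference, (EBIT − 30,000)(1 − t)/600,000 = (EBIT − 255,000)(1 − t)/460,000.
The (1 − t) factor cancels: (EBIT − 30,000) × 460,000 = (EBIT − 255,000) × 600,000.
EBIT × (600,000 − 460,000) = 255,000 × 600,000 − 30,000 × 460,000 = 139,200,000,000, so EBIT = 139,200,000,000 ÷ 140,000 = 994,285.71.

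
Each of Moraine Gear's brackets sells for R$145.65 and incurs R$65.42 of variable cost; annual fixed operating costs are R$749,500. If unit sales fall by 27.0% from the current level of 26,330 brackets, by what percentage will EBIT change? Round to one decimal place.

Total contribution margin = 26,330 × R$80.23 = R$2,112,455.90.
EBIT = R$2,112,455.90 − R$749,500 = R$1,362,955.90.
Degree of operating leverage = R$2,112,455.90 / R$1,362,955.90 = 1.5499.
Operating income changes by 1.5499 × -27.0% = -41.8%.

-41.8%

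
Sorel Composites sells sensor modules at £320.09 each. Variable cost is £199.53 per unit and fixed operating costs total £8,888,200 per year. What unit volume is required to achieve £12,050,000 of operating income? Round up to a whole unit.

173,675 sensor modules

Unit CM = price − variable cost = £320.09 − £199.53 = £120.56.
Need Q such that Q × £120.56 − £8,888,200 = £12,050,000, i.e. Q = £20,938,200 / £120.56 = 173,674.52 → 173,675.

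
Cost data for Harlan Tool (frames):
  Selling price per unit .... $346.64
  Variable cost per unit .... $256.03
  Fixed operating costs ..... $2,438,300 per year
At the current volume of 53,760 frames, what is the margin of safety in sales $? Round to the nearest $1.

Unit CM = price − variable cost = $346.64 − $256.03 = $90.61. Break-even units = $2,438,300 ÷ $90.61 = 26,909.83; break-even revenue = 26,909.83 × $346.64 = $9,328,024.63.
Current sales = 53,760 × $346.64 = $18,635,366.40.
Margin of safety = $18,635,366.40 − $9,328,024.63 = $9,307,342.

$9,307,342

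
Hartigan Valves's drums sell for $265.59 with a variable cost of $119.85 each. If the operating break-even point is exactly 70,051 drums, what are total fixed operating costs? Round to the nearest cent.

Unit CM = price − variable cost = $265.59 − $119.85 = $145.74.
Fixed costs = break-even units × CM = 70,051 × $145.74 = $10,209,232.74.

$10,209,232.74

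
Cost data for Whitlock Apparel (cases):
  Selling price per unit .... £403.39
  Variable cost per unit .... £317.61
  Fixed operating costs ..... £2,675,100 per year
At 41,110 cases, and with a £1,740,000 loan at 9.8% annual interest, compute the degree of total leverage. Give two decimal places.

Total contribution margin = 41,110 × £85.78 = £3,526,415.80.
Operating income = contribution − fixed costs = £3,526,415.80 − £2,675,100 = £851,315.80. Interest = £170,520.00, so EBIT − I = £680,795.80.
DCL = contribution ÷ (EBIT − I) = £3,526,415.80 ÷ £680,795.80 = 5.1798.

5.18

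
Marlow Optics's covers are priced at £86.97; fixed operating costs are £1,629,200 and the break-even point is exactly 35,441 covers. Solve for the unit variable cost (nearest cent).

At break-even, FC = Q × (P − VC), so P − VC = £1,629,200 ÷ 35,441 = £45.9694.
Variable cost per unit = £86.97 − £45.9694 = £41.00.

£41.00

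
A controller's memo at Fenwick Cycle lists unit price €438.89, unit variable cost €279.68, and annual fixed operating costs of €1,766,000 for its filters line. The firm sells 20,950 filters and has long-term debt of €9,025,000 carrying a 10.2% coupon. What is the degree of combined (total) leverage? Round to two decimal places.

5.14

Contribution at this volume is 20,950 × €159.21 = €3,335,449.50.
Subtracting fixed costs: EBIT = €3,335,449.50 − €1,766,000 = €1,569,449.50. Interest = €920,550.00, so EBIT − I = €648,899.50.
Degree of total leverage = total CM / (EBIT − interest) = €3,335,449.50 / €648,899.50 = 5.1402.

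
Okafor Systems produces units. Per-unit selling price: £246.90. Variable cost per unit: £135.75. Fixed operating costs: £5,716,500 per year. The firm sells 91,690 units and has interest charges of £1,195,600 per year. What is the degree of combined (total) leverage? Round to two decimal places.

Contribution at this volume is 91,690 × £111.15 = £10,191,343.50.
Subtracting fixed costs: EBIT = £10,191,343.50 − £5,716,500 = £4,474,843.50. Interest = £1,195,600.00, so EBIT − I = £3,279,243.50.
DCL = contribution ÷ (EBIT − I) = £10,191,343.50 ÷ £3,279,243.50 = 3.1078.

3.11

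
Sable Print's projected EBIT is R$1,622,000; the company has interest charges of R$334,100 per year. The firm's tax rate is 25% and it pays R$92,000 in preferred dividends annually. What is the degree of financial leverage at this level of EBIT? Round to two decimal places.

Annual interest charges come to R$334,100.00.
Pre-tax preferred-dividend burden = R$92,000 ÷ (1 − 0.25) = R$122,666.67.
DFL = EBIT ÷ [EBIT − I − D_p/(1−t)] = R$1,622,000 ÷ [R$1,622,000 − R$334,100.00 − R$122,666.67] = R$1,622,000 ÷ R$1,165,233.33 = 1.3920.

1.39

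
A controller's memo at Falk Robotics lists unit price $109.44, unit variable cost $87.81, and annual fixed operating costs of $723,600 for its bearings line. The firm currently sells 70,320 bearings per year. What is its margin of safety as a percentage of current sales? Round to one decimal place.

52.4%

Each unit contributes $109.44 − $87.81 = $21.63. Break-even units = $723,600 ÷ $21.63 = 33,453.54; break-even revenue = 33,453.54 × $109.44 = $3,661,155.06.
Actual sales revenue = 70,320 × $109.44 = $7,695,820.80.
Margin of safety = ($7,695,820.80 − $3,661,155.06) ÷ $7,695,820.80 = 52.4%.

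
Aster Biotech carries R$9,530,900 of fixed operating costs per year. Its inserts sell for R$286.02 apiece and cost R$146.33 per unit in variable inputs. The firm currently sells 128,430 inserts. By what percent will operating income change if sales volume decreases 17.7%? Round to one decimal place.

Total contribution margin = 128,430 × R$139.69 = R$17,940,386.70.
Operating income = contribution − fixed costs = R$17,940,386.70 − R$9,530,900 = R$8,409,486.70.
DOL = contribution ÷ EBIT = R$17,940,386.70 ÷ R$8,409,486.70 = 2.1334.
So EBIT moves 2.1334 × (-17.7%) = -37.8%.

-37.8%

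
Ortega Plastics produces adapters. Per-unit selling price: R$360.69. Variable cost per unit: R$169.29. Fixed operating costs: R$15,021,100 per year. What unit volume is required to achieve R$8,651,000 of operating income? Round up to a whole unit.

123,679 adapters

Unit CM = price − variable cost = R$360.69 − R$169.29 = R$191.40.
Units = (FC + target) / CM = (R$15,021,100 + R$8,651,000) / R$191.40 = 123,678.68, so 123,679 adapters.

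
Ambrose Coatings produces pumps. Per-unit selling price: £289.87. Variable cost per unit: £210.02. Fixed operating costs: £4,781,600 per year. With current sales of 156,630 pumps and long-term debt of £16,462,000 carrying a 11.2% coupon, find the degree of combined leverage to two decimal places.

At 156,630 units, contribution = 156,630 × £79.85 = £12,506,905.50.
Subtracting fixed costs: EBIT = £12,506,905.50 − £4,781,600 = £7,725,305.50. Interest = £1,843,744.00.
DOL = £12,506,905.50 ÷ £7,725,305.50 = 1.6190; DFL = £7,725,305.50 ÷ £5,881,561.50 = 1.3135.
Combined leverage = 1.6190 × 1.3135 = 2.1266.

2.13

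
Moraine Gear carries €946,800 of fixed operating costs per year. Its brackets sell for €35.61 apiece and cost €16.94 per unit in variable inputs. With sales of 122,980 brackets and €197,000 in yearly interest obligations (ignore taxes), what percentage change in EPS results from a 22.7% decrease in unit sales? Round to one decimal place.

Total contribution margin = 122,980 × €18.67 = €2,296,036.60.
Subtracting fixed costs: EBIT = €2,296,036.60 − €946,800 = €1,349,236.60.
After interest of €197,000.00, pre-tax earnings = €1,152,236.60.
DCL = total CM / (EBIT − I) = €2,296,036.60 / €1,152,236.60 = 1.9927.
EPS therefore changes by 1.9927 × (-22.7%) = -45.2%.

-45.2%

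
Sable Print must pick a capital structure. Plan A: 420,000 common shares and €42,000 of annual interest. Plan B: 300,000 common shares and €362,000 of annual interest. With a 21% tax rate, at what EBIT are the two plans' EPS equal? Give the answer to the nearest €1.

At indifference, (EBIT − 42,000)(1 − t)/420,000 = (EBIT − 362,000)(1 − t)/300,000.
The (1 − t) factor cancels: (EBIT − 42,000) × 300,000 = (EBIT − 362,000) × 420,000.
EBIT × (420,000 − 300,000) = 362,000 × 420,000 − 42,000 × 300,000 = 139,440,000,000, so EBIT = 139,440,000,000 ÷ 120,000 = 1,162,000.00.

€1,162,000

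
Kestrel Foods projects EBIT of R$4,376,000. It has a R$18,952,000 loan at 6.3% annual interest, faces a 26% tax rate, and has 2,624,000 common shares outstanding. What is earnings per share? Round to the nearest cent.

Interest = R$1,193,976.00, so EBT = R$4,376,000 − R$1,193,976.00 = R$3,182,024.00.
Net income = R$3,182,024.00 × (1 − 0.26) = R$2,354,697.76.
Per share: R$2,354,697.76 / 2,624,000 shares = R$0.90.

R$0.90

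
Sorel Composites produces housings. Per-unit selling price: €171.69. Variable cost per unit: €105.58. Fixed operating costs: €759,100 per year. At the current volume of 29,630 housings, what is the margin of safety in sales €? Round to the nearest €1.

€3,115,765

Unit CM = price − variable cost = €171.69 − €105.58 = €66.11. Break-even units = €759,100 ÷ €66.11 = 11,482.38; break-even revenue = 11,482.38 × €171.69 = €1,971,409.45.
Actual sales revenue = 29,630 × €171.69 = €5,087,174.70.
Margin of safety = €5,087,174.70 − €1,971,409.45 = €3,115,765.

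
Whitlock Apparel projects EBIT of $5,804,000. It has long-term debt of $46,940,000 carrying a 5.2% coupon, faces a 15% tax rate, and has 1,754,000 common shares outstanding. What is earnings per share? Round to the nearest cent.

Pre-tax income = $5,804,000 − $2,440,880.00 = $3,363,120.00.
After tax at 15%: net income = $3,363,120.00 × 0.85 = $2,858,652.00.
EPS = $2,858,652.00 ÷ 1,754,000 = $1.63.

$1.63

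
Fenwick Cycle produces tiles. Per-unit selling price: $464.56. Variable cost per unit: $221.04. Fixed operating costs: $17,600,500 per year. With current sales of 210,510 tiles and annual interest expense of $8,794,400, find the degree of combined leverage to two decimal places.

2.06

Contribution at this volume is 210,510 × $243.52 = $51,263,395.20.
EBIT = $51,263,395.20 − $17,600,500 = $33,662,895.20. Interest = $8,794,400.00.
DOL = $51,263,395.20 ÷ $33,662,895.20 = 1.5228; DFL = $33,662,895.20 ÷ $24,868,495.20 = 1.3536.
DCL = DOL × DFL = 1.5228 × 1.3536 = 2.0613.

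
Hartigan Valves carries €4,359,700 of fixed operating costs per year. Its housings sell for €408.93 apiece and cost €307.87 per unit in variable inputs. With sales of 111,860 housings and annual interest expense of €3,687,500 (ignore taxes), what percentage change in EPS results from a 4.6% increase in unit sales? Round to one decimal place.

+16.0%

Contribution at this volume is 111,860 × €101.06 = €11,304,571.60.
Operating income = contribution − fixed costs = €11,304,571.60 − €4,359,700 = €6,944,871.60.
After interest of €3,687,500.00, pre-tax earnings = €3,257,371.60.
Degree of combined leverage = contribution ÷ (EBIT − I) = €11,304,571.60 ÷ €3,257,371.60 = 3.4705.
EPS therefore changes by 3.4705 × (+4.6%) = +16.0%.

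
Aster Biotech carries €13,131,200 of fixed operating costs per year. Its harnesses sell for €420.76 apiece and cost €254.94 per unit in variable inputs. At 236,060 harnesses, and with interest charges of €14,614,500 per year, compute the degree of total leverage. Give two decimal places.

At 236,060 units, contribution = 236,060 × €165.82 = €39,143,469.20.
Subtracting fixed costs: EBIT = €39,143,469.20 − €13,131,200 = €26,012,269.20. Interest = €14,614,500.00.
DOL = €39,143,469.20 ÷ €26,012,269.20 = 1.5048; DFL = €26,012,269.20 ÷ €11,397,769.20 = 2.2822.
Combined leverage = 1.5048 × 2.2822 = 3.4343.

3.43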